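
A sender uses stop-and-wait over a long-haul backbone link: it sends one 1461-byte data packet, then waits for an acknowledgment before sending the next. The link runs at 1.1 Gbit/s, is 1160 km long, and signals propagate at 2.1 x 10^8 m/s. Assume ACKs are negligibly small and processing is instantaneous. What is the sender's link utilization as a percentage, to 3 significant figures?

t_tx = L/R = 11688/1100000000 = 1.06255e-05 s.
t_prop = 1160000/210000000 = 0.00552381 s; RTT = 0.0110476 s.
Cycle = t_tx + RTT = 0.0110582 s.
Utilization = t_tx / cycle = 1.06255e-05/0.0110582 = 0.0961 %.

0.0961 %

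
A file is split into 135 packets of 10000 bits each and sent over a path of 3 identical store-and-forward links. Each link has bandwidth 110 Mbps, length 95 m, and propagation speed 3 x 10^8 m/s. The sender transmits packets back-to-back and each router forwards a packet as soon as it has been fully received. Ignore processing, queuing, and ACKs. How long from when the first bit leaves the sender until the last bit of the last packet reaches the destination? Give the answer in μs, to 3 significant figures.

Per-hop transmission t_tx = L/R = 10000/110000000 = 90.9091 μs.
Per-hop propagation t_prop = 95/300000000 = 0.316667 μs.
Pipeline fill: first packet needs 3·t_tx to clear all hops; remaining 134 packets each add one t_tx.
Total = (3+135-1)·t_tx + 3·t_prop = 137·90.9091 + 3·0.316667 = 12500 μs.

12500 μs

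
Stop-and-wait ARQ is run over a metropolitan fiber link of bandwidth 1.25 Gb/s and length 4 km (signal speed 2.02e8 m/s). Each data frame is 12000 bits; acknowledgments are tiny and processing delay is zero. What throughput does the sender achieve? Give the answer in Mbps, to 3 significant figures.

t_tx = L/R = 12000/1250000000 = 9.6e-06 s.
t_prop = 4000/202000000 = 1.9802e-05 s; RTT = 3.9604e-05 s.
Cycle = t_tx + RTT = 4.9204e-05 s.
Throughput = L / cycle = 12000 / 4.9204e-05 = 244 Mbps.

244 Mbps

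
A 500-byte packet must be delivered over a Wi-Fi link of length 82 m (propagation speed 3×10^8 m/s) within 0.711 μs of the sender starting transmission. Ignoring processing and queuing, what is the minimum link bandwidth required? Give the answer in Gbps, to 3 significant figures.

9.14 Gbps

L = 4000 bits.
Propagation delay = 82 / 300000000 = 0.273333 μs.
Transmission budget = 0.711 − 0.273333 = 0.437667 μs.
R ≥ L / t_tx = 4000 bits / 4.37667e-07 s = 9.14 Gbps.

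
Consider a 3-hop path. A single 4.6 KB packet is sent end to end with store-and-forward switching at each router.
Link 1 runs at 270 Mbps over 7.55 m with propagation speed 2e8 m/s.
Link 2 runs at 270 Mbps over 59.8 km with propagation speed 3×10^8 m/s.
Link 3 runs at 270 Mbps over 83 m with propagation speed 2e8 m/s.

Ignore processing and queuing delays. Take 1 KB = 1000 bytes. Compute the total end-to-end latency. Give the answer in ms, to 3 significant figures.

0.609 ms

L = 36800 bits.
Transmission delay per hop = L/R = 36800/270000000 = 0.136296 ms; 3 hops → 0.408889 ms.
Propagation delays (d/s per hop): 3.775e-05, 0.199333, 0.000415 ms; sum = 0.199786 ms.
End-to-end = 0.609 ms.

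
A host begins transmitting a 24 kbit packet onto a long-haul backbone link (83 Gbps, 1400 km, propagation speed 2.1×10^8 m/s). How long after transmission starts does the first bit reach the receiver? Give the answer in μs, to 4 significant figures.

6667 μs

First bit experiences only propagation delay: d/s = 1400000/210000000 = 6667 μs.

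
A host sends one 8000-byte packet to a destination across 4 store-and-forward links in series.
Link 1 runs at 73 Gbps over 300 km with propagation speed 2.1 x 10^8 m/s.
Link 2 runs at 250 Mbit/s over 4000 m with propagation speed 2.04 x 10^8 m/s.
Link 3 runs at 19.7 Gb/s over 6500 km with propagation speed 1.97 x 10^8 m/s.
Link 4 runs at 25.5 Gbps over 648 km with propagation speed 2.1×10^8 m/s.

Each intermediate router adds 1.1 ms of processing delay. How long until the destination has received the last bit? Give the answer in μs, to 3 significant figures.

L = 8000 × 8 = 64000 bits.
Transmission delays (L/R per hop): 0.876712, 256, 3.24873, 2.5098 μs; sum = 262.635 μs.
Propagation delays (d/s per hop): 1428.57, 19.6078, 32994.9, 3085.71 μs; sum = 37528.8 μs.
Processing at 3 router(s): 3 × 1.1 ms = 3300 μs.
End-to-end = 41100 μs.

41100 μs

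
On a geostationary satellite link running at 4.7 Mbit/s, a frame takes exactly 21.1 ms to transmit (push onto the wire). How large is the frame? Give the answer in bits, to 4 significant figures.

99170 bits

L = R × t_tx = 4700000 b/s × 0.0211 s = 99170 bits.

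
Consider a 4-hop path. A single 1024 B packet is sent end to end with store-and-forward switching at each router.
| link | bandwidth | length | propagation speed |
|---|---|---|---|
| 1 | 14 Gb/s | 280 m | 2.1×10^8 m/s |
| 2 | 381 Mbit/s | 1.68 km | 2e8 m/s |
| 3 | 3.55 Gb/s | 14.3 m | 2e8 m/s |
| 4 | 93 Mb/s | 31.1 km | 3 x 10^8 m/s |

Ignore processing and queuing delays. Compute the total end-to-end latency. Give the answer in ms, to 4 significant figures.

0.2260 ms

L = 1024 × 8 = 8192 bits.
Transmission delays (L/R per hop): 0.000585143, 0.0215013, 0.00230761, 0.088086 ms; sum = 0.11248 ms.
Propagation delays (d/s per hop): 0.00133333, 0.0084, 7.15e-05, 0.103667 ms; sum = 0.113472 ms.
End-to-end = 0.2260 ms.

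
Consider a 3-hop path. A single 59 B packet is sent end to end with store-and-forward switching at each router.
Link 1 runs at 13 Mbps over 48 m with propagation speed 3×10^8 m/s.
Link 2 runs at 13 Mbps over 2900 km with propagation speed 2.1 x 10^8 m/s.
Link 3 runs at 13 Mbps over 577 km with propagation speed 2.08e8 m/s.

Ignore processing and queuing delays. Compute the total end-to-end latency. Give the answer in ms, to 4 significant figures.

16.69 ms

L = 59 × 8 = 472 bits.
Transmission delay per hop = L/R = 472/13000000 = 0.0363077 ms; 3 hops → 0.108923 ms.
Propagation delays (d/s per hop): 0.00016, 13.8095, 2.77404 ms; sum = 16.5837 ms.
End-to-end = 16.69 ms.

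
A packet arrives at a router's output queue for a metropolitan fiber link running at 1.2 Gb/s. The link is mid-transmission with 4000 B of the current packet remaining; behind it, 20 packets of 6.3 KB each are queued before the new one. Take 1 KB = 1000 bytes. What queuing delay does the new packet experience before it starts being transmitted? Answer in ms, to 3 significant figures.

Each queued packet: L/R = 50400/1200000000 = 0.042 ms.
20 queued → 0.84 ms.
Plus remaining 32000 bits of current packet: 0.0266667 ms.
Queuing delay = 0.867 ms.

0.867 ms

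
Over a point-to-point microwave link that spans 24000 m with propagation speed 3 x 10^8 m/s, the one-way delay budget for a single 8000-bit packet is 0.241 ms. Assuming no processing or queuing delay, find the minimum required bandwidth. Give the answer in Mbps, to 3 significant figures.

49.7 Mbps

Propagation delay = 24000 / 300000000 = 0.08 ms.
Transmission budget = 0.241 − 0.08 = 0.161 ms.
R ≥ L / t_tx = 8000 bits / 0.000161 s = 49.7 Mbps.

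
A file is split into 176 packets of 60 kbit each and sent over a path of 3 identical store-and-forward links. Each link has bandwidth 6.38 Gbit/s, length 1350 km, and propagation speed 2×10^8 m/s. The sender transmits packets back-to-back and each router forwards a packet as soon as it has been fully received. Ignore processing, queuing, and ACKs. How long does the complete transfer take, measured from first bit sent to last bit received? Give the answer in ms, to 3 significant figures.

Per-hop transmission t_tx = L/R = 60000/6380000000 = 0.00940439 ms.
Per-hop propagation t_prop = 1350000/200000000 = 6.75 ms.
Pipeline fill: first packet needs 3·t_tx to clear all hops; remaining 175 packets each add one t_tx.
Total = (3+176-1)·t_tx + 3·t_prop = 178·0.00940439 + 3·6.75 = 21.9 ms.

21.9 ms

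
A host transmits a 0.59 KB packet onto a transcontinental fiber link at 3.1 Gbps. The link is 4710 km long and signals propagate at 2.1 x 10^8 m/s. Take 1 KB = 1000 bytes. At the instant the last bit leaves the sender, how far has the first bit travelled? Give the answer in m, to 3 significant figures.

t_tx = L/R = 4720/3100000000 = 1.52258e-06 s.
Distance = s × t_tx = 210000000 × 1.52258e-06 = 320 m.

320 m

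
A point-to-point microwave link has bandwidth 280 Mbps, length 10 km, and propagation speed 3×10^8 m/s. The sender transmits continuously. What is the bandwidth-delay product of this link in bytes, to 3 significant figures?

Propagation delay = 10000 / 300000000 = 3.33333e-05 s.
BDP = R × t_prop = 280000000 × 3.33333e-05 = 9333.33 bits.
In bytes: 9333.33/8 = 1170 bytes.

1170 bytes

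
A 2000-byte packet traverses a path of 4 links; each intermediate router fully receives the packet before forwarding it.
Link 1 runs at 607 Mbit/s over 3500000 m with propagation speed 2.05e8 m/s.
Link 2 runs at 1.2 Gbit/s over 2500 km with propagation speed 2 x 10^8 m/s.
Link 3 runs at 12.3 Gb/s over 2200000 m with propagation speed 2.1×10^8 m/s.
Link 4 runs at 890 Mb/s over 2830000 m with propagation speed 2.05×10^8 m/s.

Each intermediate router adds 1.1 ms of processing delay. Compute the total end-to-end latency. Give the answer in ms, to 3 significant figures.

L = 2000 × 8 = 16000 bits.
Transmission delays (L/R per hop): 0.0263591, 0.0133333, 0.00130081, 0.0179775 ms; sum = 0.0589708 ms.
Propagation delays (d/s per hop): 17.0732, 12.5, 10.4762, 13.8049 ms; sum = 53.8542 ms.
Processing at 3 router(s): 3 × 1.1 ms = 3.3 ms.
End-to-end = 57.2 ms.

57.2 ms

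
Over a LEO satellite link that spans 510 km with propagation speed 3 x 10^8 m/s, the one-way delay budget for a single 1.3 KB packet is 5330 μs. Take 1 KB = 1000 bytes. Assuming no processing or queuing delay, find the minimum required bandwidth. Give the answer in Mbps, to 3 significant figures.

2.87 Mbps

L = 10400 bits.
Propagation delay = 510000 / 300000000 = 1700 μs.
Transmission budget = 5330 − 1700 = 3630 μs.
R ≥ L / t_tx = 10400 bits / 0.00363 s = 2.87 Mbps.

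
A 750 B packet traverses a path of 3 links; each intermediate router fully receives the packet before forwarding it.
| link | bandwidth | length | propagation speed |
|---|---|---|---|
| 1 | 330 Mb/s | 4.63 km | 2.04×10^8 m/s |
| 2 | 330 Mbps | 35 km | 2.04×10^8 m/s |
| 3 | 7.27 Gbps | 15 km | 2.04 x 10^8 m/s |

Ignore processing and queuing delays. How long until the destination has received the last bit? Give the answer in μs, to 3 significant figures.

L = 750 × 8 = 6000 bits.
Transmission delays (L/R per hop): 18.1818, 18.1818, 0.825309 μs; sum = 37.1889 μs.
Propagation delays (d/s per hop): 22.6961, 171.569, 73.5294 μs; sum = 267.794 μs.
End-to-end = 305 μs.

305 μs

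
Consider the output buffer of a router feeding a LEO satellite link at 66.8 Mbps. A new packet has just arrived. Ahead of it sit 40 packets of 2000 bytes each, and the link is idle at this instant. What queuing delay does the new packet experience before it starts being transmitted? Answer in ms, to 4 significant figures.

Each queued packet: L/R = 16000/66800000 = 0.239521 ms.
40 queued → 9.58084 ms.
Queuing delay = 9.581 ms.

9.581 ms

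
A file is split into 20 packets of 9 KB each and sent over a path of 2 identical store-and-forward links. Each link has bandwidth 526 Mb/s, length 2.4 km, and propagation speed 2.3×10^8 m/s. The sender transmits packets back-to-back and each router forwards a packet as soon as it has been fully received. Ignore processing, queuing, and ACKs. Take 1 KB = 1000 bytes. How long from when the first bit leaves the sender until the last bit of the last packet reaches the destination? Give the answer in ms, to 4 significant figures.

2.895 ms

Per-hop transmission t_tx = L/R = 72000/526000000 = 0.136882 ms.
Per-hop propagation t_prop = 2400/2.3e+08 = 0.0104348 ms.
Pipeline fill: first packet needs 2·t_tx to clear all hops; remaining 19 packets each add one t_tx.
Total = (2+20-1)·t_tx + 2·t_prop = 21·0.136882 + 2·0.0104348 = 2.895 ms.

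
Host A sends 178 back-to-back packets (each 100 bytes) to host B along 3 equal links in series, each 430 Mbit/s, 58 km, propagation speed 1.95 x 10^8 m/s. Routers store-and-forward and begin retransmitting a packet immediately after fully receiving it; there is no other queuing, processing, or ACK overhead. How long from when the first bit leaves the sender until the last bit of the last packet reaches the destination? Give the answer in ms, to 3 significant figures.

1.23 ms

Per-hop transmission t_tx = L/R = 800/430000000 = 0.00186047 ms.
Per-hop propagation t_prop = 58000/195000000 = 0.297436 ms.
Pipeline fill: first packet needs 3·t_tx to clear all hops; remaining 177 packets each add one t_tx.
Total = (3+178-1)·t_tx + 3·t_prop = 180·0.00186047 + 3·0.297436 = 1.23 ms.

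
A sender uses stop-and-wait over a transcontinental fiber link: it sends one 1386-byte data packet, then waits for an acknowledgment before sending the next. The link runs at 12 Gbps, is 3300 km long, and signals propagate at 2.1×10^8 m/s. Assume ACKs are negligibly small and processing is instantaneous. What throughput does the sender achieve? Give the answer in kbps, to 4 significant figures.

352.8 kbps

t_tx = L/R = 11088/12000000000 = 9.24e-07 s.
t_prop = 3300000/210000000 = 0.0157143 s; RTT = 0.0314286 s.
Cycle = t_tx + RTT = 0.0314295 s.
Throughput = L / cycle = 11088 / 0.0314295 = 352.8 kbps.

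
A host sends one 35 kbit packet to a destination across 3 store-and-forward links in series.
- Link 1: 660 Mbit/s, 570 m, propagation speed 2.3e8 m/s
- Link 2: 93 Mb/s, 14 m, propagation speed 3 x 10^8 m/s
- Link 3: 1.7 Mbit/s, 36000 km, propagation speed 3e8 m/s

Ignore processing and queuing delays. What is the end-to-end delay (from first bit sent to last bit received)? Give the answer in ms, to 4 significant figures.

141.0 ms

L = 35000 bits.
Transmission delays (L/R per hop): 0.0530303, 0.376344, 20.5882 ms; sum = 21.0176 ms.
Propagation delays (d/s per hop): 0.00247826, 4.66667e-05, 120 ms; sum = 120.003 ms.
End-to-end = 141.0 ms.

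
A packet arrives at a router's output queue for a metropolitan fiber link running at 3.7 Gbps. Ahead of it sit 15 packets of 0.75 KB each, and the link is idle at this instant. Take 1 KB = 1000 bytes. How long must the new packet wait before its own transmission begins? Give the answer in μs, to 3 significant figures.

Each queued packet: L/R = 6000/3700000000 = 1.62162 μs.
15 queued → 24.3243 μs.
Queuing delay = 24.3 μs.

24.3 μs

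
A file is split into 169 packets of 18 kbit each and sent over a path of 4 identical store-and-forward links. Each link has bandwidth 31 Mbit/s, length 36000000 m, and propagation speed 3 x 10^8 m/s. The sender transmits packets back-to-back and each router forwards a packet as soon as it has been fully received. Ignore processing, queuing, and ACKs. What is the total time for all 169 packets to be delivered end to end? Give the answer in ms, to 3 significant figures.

580 ms

Per-hop transmission t_tx = L/R = 18000/31000000 = 0.580645 ms.
Per-hop propagation t_prop = 36000000/300000000 = 120 ms.
Pipeline fill: first packet needs 4·t_tx to clear all hops; remaining 168 packets each add one t_tx.
Total = (4+169-1)·t_tx + 4·t_prop = 172·0.580645 + 4·120 = 580 ms.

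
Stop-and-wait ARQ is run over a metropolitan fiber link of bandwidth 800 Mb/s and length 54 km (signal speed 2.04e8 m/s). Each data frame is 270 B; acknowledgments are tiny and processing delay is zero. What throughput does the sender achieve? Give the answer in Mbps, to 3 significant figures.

t_tx = L/R = 2160/800000000 = 2.7e-06 s.
t_prop = 54000/204000000 = 0.000264706 s; RTT = 0.000529412 s.
Cycle = t_tx + RTT = 0.000532112 s.
Throughput = L / cycle = 2160 / 0.000532112 = 4.06 Mbps.

4.06 Mbps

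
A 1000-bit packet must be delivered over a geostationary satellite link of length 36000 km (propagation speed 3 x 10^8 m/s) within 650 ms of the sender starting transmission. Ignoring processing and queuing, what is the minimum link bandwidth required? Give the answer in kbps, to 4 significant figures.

1.887 kbps

Propagation delay = 36000000 / 300000000 = 120 ms.
Transmission budget = 650 − 120 = 530 ms.
R ≥ L / t_tx = 1000 bits / 0.53 s = 1.887 kbps.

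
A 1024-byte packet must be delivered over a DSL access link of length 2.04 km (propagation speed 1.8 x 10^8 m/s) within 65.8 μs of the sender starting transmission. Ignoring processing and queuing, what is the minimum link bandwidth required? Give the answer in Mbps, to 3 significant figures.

L = 8192 bits.
Propagation delay = 2040 / 180000000 = 11.3333 μs.
Transmission budget = 65.8 − 11.3333 = 54.4667 μs.
R ≥ L / t_tx = 8192 bits / 5.44667e-05 s = 150 Mbps.

150 Mbps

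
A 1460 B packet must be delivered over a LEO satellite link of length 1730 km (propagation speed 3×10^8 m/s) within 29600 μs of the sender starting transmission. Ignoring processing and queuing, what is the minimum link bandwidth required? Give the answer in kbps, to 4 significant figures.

490.1 kbps

L = 11680 bits.
Propagation delay = 1730000 / 300000000 = 5766.67 μs.
Transmission budget = 29600 − 5766.67 = 23833.3 μs.
R ≥ L / t_tx = 11680 bits / 0.0238333 s = 490.1 kbps.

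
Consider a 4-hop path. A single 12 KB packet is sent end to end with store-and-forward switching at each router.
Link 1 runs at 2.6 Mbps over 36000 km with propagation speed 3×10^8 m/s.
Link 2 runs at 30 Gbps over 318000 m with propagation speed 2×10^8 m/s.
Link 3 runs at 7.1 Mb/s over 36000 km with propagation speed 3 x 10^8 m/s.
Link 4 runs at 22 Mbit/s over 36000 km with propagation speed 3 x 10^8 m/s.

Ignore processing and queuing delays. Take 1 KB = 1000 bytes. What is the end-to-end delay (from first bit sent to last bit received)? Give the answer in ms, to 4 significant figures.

416.4 ms

L = 96000 bits.
Transmission delays (L/R per hop): 36.9231, 0.0032, 13.5211, 4.36364 ms; sum = 54.811 ms.
Propagation delays (d/s per hop): 120, 1.59, 120, 120 ms; sum = 361.59 ms.
End-to-end = 416.4 ms.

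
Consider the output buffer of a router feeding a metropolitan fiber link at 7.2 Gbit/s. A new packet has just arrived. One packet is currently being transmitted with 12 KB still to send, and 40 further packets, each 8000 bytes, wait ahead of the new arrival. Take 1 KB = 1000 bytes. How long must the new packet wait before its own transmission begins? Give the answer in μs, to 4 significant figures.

Each queued packet: L/R = 64000/7200000000 = 8.88889 μs.
40 queued → 355.556 μs.
Plus remaining 96000 bits of current packet: 13.3333 μs.
Queuing delay = 368.9 μs.

368.9 μs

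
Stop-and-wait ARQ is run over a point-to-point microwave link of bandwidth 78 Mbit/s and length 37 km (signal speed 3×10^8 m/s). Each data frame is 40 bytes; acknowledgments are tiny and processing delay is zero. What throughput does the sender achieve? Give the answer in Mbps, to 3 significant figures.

1.28 Mbps

t_tx = L/R = 320/78000000 = 4.10256e-06 s.
t_prop = 37000/300000000 = 0.000123333 s; RTT = 0.000246667 s.
Cycle = t_tx + RTT = 0.000250769 s.
Throughput = L / cycle = 320 / 0.000250769 = 1.28 Mbps.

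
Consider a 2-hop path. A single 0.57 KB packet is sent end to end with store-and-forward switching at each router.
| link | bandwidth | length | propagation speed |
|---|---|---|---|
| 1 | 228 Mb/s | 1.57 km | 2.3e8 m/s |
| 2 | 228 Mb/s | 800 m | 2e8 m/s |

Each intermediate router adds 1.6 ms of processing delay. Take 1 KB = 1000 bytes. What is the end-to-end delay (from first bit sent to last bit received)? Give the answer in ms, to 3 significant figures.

L = 4560 bits.
Transmission delay per hop = L/R = 4560/228000000 = 0.02 ms; 2 hops → 0.04 ms.
Propagation delays (d/s per hop): 0.00682609, 0.004 ms; sum = 0.0108261 ms.
Processing at 1 router(s): 1 × 1.6 ms = 1.6 ms.
End-to-end = 1.65 ms.

1.65 ms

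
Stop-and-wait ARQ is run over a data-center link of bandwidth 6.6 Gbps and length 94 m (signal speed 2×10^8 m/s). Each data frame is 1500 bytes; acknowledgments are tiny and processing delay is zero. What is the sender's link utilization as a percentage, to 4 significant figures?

65.92 %

t_tx = L/R = 12000/6600000000 = 1.81818e-06 s.
t_prop = 94/200000000 = 4.7e-07 s; RTT = 9.4e-07 s.
Cycle = t_tx + RTT = 2.75818e-06 s.
Utilization = t_tx / cycle = 1.81818e-06/2.75818e-06 = 65.92 %.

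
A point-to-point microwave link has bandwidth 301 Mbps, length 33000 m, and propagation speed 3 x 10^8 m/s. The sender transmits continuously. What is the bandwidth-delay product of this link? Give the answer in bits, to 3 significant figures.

Propagation delay = 33000 / 300000000 = 0.00011 s.
BDP = R × t_prop = 301000000 × 0.00011 = 33110 bits.

33100 bits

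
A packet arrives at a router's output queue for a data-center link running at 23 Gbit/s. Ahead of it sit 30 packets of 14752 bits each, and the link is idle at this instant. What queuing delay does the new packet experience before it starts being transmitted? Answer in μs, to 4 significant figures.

Each queued packet: L/R = 14752/23000000000 = 0.641391 μs.
30 queued → 19.2417 μs.
Queuing delay = 19.24 μs.

19.24 μs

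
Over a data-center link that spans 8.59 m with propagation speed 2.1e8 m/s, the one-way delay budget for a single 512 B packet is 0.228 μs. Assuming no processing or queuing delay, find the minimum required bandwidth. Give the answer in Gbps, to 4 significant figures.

21.89 Gbps

L = 4096 bits.
Propagation delay = 8.59 / 210000000 = 0.0409048 μs.
Transmission budget = 0.228 − 0.0409048 = 0.187095 μs.
R ≥ L / t_tx = 4096 bits / 1.87095e-07 s = 21.89 Gbps.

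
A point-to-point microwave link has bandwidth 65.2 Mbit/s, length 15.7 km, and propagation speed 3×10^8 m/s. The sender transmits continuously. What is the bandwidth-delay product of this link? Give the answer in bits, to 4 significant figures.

Propagation delay = 15700 / 300000000 = 5.23333e-05 s.
BDP = R × t_prop = 65200000 × 5.23333e-05 = 3412.13 bits.

3412 bits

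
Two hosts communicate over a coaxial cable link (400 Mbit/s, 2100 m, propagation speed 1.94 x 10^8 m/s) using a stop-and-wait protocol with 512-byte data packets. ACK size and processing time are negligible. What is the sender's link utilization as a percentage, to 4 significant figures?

32.11 %

t_tx = L/R = 4096/400000000 = 1.024e-05 s.
t_prop = 2100/194000000 = 1.08247e-05 s; RTT = 2.16495e-05 s.
Cycle = t_tx + RTT = 3.18895e-05 s.
Utilization = t_tx / cycle = 1.024e-05/3.18895e-05 = 32.11 %.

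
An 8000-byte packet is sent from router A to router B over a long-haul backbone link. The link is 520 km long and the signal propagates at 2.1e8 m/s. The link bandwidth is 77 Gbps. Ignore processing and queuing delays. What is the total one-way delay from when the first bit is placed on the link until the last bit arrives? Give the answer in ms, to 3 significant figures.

L = 8000 × 8 = 64000 bits.
Transmission delay = L/R = 64000 / 77000000000 = 0.000831169 ms.
Propagation delay = d/s = 520000 m / 210000000 m/s = 2.47619 ms.
Total = 2.48 ms.

2.48 ms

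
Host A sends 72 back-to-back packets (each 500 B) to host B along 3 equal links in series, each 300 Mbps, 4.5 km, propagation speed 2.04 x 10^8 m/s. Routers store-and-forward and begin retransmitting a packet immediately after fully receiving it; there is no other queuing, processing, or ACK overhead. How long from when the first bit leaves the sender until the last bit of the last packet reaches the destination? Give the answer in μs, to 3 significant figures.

1050 μs

Per-hop transmission t_tx = L/R = 4000/300000000 = 13.3333 μs.
Per-hop propagation t_prop = 4500/204000000 = 22.0588 μs.
Pipeline fill: first packet needs 3·t_tx to clear all hops; remaining 71 packets each add one t_tx.
Total = (3+72-1)·t_tx + 3·t_prop = 74·13.3333 + 3·22.0588 = 1050 μs.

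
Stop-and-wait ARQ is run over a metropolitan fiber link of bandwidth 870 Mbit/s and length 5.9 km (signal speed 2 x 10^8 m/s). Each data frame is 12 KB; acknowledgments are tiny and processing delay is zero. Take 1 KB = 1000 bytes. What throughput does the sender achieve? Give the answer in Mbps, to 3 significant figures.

t_tx = L/R = 96000/870000000 = 0.000110345 s.
t_prop = 5900/200000000 = 2.95e-05 s; RTT = 5.9e-05 s.
Cycle = t_tx + RTT = 0.000169345 s.
Throughput = L / cycle = 96000 / 0.000169345 = 567 Mbps.

567 Mbps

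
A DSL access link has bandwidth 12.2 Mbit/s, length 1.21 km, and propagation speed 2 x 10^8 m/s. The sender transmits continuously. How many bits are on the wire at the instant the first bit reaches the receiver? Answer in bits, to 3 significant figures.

73.8 bits

Propagation delay = 1210 / 200000000 = 6.05e-06 s.
BDP = R × t_prop = 12200000 × 6.05e-06 = 73.81 bits.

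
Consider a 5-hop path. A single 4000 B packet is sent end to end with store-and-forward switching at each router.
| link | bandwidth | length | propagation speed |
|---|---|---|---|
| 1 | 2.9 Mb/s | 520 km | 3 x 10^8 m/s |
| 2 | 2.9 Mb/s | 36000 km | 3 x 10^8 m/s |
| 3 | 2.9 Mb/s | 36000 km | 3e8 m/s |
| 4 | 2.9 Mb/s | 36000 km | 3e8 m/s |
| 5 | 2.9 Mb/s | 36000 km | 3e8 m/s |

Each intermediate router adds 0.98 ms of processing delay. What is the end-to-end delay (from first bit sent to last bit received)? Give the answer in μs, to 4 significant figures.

L = 4000 × 8 = 32000 bits.
Transmission delay per hop = L/R = 32000/2900000 = 11034.5 μs; 5 hops → 55172.4 μs.
Propagation delays (d/s per hop): 1733.33, 120000, 120000, 120000, 120000 μs; sum = 481733 μs.
Processing at 4 router(s): 4 × 0.98 ms = 3920 μs.
End-to-end = 540800 μs.

540800 μs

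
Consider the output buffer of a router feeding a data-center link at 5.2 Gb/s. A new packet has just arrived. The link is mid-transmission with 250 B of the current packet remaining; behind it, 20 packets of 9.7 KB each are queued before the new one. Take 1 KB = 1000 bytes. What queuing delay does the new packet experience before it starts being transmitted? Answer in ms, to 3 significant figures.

Each queued packet: L/R = 77600/5200000000 = 0.0149231 ms.
20 queued → 0.298462 ms.
Plus remaining 2000 bits of current packet: 0.000384615 ms.
Queuing delay = 0.299 ms.

0.299 ms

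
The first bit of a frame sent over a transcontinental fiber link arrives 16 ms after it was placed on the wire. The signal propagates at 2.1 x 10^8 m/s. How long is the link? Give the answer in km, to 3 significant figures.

d = s × t_prop = 210000000 × 0.016 = 3360 km.

3360 km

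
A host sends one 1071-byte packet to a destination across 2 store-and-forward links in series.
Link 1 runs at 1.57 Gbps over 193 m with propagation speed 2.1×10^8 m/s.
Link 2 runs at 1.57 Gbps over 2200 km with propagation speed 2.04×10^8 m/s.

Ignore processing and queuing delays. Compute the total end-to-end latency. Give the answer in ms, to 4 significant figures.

10.80 ms

L = 1071 × 8 = 8568 bits.
Transmission delay per hop = L/R = 8568/1570000000 = 0.00545732 ms; 2 hops → 0.0109146 ms.
Propagation delays (d/s per hop): 0.000919048, 10.7843 ms; sum = 10.7852 ms.
End-to-end = 10.80 ms.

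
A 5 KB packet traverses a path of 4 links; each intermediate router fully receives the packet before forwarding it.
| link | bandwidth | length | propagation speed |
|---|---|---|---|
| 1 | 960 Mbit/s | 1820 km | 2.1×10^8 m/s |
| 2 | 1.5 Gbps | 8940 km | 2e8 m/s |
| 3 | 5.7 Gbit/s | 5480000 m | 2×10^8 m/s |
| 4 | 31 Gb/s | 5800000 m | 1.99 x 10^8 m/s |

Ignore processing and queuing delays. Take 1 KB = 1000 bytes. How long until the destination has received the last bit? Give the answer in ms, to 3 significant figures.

110 ms

L = 40000 bits.
Transmission delays (L/R per hop): 0.0416667, 0.0266667, 0.00701754, 0.00129032 ms; sum = 0.0766412 ms.
Propagation delays (d/s per hop): 8.66667, 44.7, 27.4, 29.1457 ms; sum = 109.912 ms.
End-to-end = 110 ms.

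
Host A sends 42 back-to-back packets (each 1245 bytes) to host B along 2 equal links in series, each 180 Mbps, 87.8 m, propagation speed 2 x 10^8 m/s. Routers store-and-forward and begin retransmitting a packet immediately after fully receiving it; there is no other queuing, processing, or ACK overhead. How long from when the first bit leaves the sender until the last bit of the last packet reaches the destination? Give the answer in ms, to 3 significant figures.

Per-hop transmission t_tx = L/R = 9960/180000000 = 0.0553333 ms.
Per-hop propagation t_prop = 87.8/200000000 = 0.000439 ms.
Pipeline fill: first packet needs 2·t_tx to clear all hops; remaining 41 packets each add one t_tx.
Total = (2+42-1)·t_tx + 2·t_prop = 43·0.0553333 + 2·0.000439 = 2.38 ms.

2.38 ms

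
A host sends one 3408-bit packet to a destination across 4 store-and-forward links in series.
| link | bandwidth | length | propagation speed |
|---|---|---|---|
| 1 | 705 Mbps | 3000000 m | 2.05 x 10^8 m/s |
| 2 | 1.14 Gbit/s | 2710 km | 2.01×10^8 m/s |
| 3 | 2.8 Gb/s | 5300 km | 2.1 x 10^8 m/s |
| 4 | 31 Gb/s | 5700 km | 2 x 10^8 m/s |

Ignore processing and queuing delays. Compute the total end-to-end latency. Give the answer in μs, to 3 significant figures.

81900 μs

Transmission delays (L/R per hop): 4.83404, 2.98947, 1.21714, 0.109935 μs; sum = 9.15059 μs.
Propagation delays (d/s per hop): 14634.1, 13482.6, 25238.1, 28500 μs; sum = 81854.8 μs.
End-to-end = 81900 μs.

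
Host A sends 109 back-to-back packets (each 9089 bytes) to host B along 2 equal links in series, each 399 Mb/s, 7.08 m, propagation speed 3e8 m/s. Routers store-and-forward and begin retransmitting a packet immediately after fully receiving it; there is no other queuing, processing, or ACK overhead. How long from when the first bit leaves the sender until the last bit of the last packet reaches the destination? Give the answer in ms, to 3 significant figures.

20.0 ms

Per-hop transmission t_tx = L/R = 72712/399000000 = 0.182236 ms.
Per-hop propagation t_prop = 7.08/300000000 = 2.36e-05 ms.
Pipeline fill: first packet needs 2·t_tx to clear all hops; remaining 108 packets each add one t_tx.
Total = (2+109-1)·t_tx + 2·t_prop = 110·0.182236 + 2·2.36e-05 = 20.0 ms.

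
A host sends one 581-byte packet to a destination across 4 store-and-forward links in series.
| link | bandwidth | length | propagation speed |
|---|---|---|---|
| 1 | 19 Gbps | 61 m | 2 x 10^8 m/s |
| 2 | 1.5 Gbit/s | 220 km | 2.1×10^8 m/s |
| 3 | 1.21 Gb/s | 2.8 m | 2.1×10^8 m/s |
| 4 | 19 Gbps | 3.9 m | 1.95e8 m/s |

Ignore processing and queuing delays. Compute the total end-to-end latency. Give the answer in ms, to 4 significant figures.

1.055 ms

L = 581 × 8 = 4648 bits.
Transmission delays (L/R per hop): 0.000244632, 0.00309867, 0.00384132, 0.000244632 ms; sum = 0.00742925 ms.
Propagation delays (d/s per hop): 0.000305, 1.04762, 1.33333e-05, 2e-05 ms; sum = 1.04796 ms.
End-to-end = 1.055 ms.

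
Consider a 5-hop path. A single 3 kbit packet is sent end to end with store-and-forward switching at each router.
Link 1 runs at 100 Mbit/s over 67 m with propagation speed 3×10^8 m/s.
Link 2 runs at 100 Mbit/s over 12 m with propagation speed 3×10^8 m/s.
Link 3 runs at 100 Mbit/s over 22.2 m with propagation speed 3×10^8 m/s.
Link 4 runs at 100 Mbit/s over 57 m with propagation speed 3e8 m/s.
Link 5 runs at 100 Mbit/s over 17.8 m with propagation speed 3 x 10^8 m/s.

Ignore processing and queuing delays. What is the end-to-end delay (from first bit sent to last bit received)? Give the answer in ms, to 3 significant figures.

L = 3000 bits.
Transmission delay per hop = L/R = 3000/100000000 = 0.03 ms; 5 hops → 0.15 ms.
Propagation delays (d/s per hop): 0.000223333, 4e-05, 7.4e-05, 0.00019, 5.93333e-05 ms; sum = 0.000586667 ms.
End-to-end = 0.151 ms.

0.151 ms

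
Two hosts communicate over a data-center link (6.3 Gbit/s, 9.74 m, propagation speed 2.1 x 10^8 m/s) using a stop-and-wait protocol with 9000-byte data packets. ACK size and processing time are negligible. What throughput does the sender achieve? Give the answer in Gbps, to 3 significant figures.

6.25 Gbps

t_tx = L/R = 72000/6300000000 = 1.14286e-05 s.
t_prop = 9.74/210000000 = 4.6381e-08 s; RTT = 9.27619e-08 s.
Cycle = t_tx + RTT = 1.15213e-05 s.
Throughput = L / cycle = 72000 / 1.15213e-05 = 6.25 Gbps.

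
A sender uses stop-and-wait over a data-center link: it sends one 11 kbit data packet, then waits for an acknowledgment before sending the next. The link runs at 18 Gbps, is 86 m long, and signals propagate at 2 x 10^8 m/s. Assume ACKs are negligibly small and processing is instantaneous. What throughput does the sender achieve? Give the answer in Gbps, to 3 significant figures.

t_tx = L/R = 11000/18000000000 = 6.11111e-07 s.
t_prop = 86/200000000 = 4.3e-07 s; RTT = 8.6e-07 s.
Cycle = t_tx + RTT = 1.47111e-06 s.
Throughput = L / cycle = 11000 / 1.47111e-06 = 7.48 Gbps.

7.48 Gbps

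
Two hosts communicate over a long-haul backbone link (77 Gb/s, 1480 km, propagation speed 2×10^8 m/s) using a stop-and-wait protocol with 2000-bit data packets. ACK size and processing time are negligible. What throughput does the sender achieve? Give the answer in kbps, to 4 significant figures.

t_tx = L/R = 2000/77000000000 = 2.5974e-08 s.
t_prop = 1480000/200000000 = 0.0074 s; RTT = 0.0148 s.
Cycle = t_tx + RTT = 0.0148 s.
Throughput = L / cycle = 2000 / 0.0148 = 135.1 kbps.

135.1 kbps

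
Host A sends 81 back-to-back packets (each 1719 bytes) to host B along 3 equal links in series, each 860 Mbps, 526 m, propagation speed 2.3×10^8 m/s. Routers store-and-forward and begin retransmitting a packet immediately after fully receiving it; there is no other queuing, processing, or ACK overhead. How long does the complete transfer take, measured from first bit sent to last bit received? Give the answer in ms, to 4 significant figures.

Per-hop transmission t_tx = L/R = 13752/860000000 = 0.0159907 ms.
Per-hop propagation t_prop = 526/2.3e+08 = 0.00228696 ms.
Pipeline fill: first packet needs 3·t_tx to clear all hops; remaining 80 packets each add one t_tx.
Total = (3+81-1)·t_tx + 3·t_prop = 83·0.0159907 + 3·0.00228696 = 1.334 ms.

1.334 ms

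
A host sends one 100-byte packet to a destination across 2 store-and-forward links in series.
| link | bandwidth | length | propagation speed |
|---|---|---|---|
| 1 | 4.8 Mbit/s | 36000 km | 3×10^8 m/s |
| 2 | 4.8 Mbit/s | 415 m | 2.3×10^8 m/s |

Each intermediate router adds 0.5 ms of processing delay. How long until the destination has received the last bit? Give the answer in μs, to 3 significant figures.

L = 100 × 8 = 800 bits.
Transmission delay per hop = L/R = 800/4800000 = 166.667 μs; 2 hops → 333.333 μs.
Propagation delays (d/s per hop): 120000, 1.80435 μs; sum = 120002 μs.
Processing at 1 router(s): 1 × 0.5 ms = 500 μs.
End-to-end = 121000 μs.

121000 μs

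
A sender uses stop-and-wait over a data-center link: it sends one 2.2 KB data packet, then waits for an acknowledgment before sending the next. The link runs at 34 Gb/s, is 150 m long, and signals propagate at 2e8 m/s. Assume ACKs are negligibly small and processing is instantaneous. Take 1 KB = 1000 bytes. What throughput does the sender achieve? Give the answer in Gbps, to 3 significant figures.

8.72 Gbps

t_tx = L/R = 17600/34000000000 = 5.17647e-07 s.
t_prop = 150/200000000 = 7.5e-07 s; RTT = 1.5e-06 s.
Cycle = t_tx + RTT = 2.01765e-06 s.
Throughput = L / cycle = 17600 / 2.01765e-06 = 8.72 Gbps.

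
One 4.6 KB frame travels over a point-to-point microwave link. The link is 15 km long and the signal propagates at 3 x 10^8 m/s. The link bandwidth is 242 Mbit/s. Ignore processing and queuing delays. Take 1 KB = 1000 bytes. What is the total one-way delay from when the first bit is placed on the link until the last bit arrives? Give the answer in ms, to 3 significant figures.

0.202 ms

L = 36800 bits.
Transmission delay = L/R = 36800 / 242000000 = 0.152066 ms.
Propagation delay = d/s = 15000 m / 300000000 m/s = 0.05 ms.
Total = 0.202 ms.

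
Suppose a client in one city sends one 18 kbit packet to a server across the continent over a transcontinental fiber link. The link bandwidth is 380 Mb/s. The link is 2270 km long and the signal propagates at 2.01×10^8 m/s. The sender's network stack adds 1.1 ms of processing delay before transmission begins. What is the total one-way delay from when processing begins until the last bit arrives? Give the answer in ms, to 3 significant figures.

12.4 ms

L = 18000 bits.
Transmission delay = L/R = 18000 / 380000000 = 0.0473684 ms.
Propagation delay = d/s = 2270000 m / 2.01e+08 m/s = 11.2935 ms.
Plus processing delay 1.1 ms = 1.1 ms.
Total = 12.4 ms.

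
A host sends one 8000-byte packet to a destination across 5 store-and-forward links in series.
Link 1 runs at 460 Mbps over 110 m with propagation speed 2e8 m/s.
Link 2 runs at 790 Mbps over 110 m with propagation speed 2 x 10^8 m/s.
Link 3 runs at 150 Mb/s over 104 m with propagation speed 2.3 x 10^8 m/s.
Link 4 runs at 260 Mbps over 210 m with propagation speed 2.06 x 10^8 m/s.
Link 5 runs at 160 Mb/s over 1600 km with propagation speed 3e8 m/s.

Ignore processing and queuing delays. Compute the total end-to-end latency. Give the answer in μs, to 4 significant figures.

L = 8000 × 8 = 64000 bits.
Transmission delays (L/R per hop): 139.13, 81.0127, 426.667, 246.154, 400 μs; sum = 1292.96 μs.
Propagation delays (d/s per hop): 0.55, 0.55, 0.452174, 1.01942, 5333.33 μs; sum = 5335.9 μs.
End-to-end = 6629 μs.

6629 μs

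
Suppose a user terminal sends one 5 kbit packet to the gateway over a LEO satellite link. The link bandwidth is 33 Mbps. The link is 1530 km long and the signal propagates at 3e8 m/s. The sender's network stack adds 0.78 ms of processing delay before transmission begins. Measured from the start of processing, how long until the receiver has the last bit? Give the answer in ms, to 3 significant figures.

L = 5000 bits.
Transmission delay = L/R = 5000 / 33000000 = 0.151515 ms.
Propagation delay = d/s = 1530000 m / 300000000 m/s = 5.1 ms.
Plus processing delay 0.78 ms = 0.78 ms.
Total = 6.03 ms.

6.03 ms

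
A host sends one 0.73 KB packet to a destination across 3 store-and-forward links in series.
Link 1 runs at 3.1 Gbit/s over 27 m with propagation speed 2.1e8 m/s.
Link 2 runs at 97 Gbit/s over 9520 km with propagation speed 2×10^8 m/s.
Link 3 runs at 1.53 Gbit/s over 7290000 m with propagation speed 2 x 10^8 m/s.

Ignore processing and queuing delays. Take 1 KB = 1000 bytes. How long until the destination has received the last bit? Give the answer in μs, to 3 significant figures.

L = 5840 bits.
Transmission delays (L/R per hop): 1.88387, 0.0602062, 3.81699 μs; sum = 5.76107 μs.
Propagation delays (d/s per hop): 0.128571, 47600, 36450 μs; sum = 84050.1 μs.
End-to-end = 84100 μs.

84100 μs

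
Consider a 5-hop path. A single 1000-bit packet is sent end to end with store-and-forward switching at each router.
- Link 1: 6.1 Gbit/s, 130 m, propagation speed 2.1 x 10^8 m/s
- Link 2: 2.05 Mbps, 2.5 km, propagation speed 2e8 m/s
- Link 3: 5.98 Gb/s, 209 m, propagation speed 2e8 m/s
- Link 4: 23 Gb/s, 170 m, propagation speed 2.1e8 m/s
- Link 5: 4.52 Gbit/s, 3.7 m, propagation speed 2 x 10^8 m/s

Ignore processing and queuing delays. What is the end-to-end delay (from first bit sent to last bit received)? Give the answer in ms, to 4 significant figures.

Transmission delays (L/R per hop): 0.000163934, 0.487805, 0.000167224, 4.34783e-05, 0.000221239 ms; sum = 0.488401 ms.
Propagation delays (d/s per hop): 0.000619048, 0.0125, 0.001045, 0.000809524, 1.85e-05 ms; sum = 0.0149921 ms.
End-to-end = 0.5034 ms.

0.5034 ms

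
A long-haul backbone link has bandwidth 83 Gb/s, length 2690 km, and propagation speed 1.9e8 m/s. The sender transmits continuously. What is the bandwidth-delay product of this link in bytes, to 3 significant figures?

147000000 bytes

Propagation delay = 2690000 / 190000000 = 0.0141579 s.
BDP = R × t_prop = 83000000000 × 0.0141579 = 1175110000 bits.
In bytes: 1175110000/8 = 147000000 bytes.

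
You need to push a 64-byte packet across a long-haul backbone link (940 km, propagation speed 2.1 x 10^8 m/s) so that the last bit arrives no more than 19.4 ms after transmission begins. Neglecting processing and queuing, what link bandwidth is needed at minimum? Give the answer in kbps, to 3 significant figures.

34.3 kbps

L = 512 bits.
Propagation delay = 940000 / 210000000 = 4.47619 ms.
Transmission budget = 19.4 − 4.47619 = 14.9238 ms.
R ≥ L / t_tx = 512 bits / 0.0149238 s = 34.3 kbps.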